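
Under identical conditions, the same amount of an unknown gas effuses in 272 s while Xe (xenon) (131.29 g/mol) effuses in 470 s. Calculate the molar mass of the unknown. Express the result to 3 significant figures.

44.0 g/mol

Since effusion rate ∝ 1/√M, t_X/t_Xe = √(M_X/M_Xe).
272/470 = 0.5787 = √(M_X/131.29)
M_X = 131.29 × 0.5787² = 131.29 × 0.3349 = 44.0 g/mol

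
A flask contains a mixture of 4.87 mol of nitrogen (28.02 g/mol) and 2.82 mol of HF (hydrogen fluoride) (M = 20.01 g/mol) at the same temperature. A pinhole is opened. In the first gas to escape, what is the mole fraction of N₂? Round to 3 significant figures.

0.593

The effusion rate of species i is ∝ p_i/√M_i ∝ n_i/√M_i.
Mole fraction of N₂ in the effusate = (n_N₂/√M_N₂) / (n_N₂/√M_N₂ + n_HF/√M_HF)
= (4.87/√28.02) / (4.87/√28.02 + 2.82/√20.01) = 0.9200/(0.9200 + 0.6304) = 0.593.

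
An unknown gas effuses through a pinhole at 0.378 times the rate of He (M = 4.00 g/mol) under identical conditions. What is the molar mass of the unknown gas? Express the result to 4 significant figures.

Using Graham's law: rate_X/rate_He = √(M_He/M_X).
0.378 = √(4.00/M_X)
M_X = 4.00 / 0.378² = 4.00 / 0.1429 = 27.99 g/mol

27.99 g/mol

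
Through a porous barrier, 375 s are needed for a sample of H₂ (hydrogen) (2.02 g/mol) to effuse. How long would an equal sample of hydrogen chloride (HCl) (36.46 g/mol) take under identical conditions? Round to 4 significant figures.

From Graham's law, t_HCl/t_H₂ = √(M_HCl/M_H₂) = √(36.46/2.02) = √18.05 = 4.248.
So the time for HCl is 375 × 4.248 = 1593 s.

1593 s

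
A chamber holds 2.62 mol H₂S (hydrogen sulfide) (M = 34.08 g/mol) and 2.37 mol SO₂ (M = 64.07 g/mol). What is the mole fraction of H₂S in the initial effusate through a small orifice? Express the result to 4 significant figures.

0.6025

Each component's effusion rate ∝ (its partial pressure)·(1/√M) ∝ n_i/√M_i.
So x_H₂S in the escaping gas = (n_H₂S/√M_H₂S) / Σ(n_i/√M_i)
= (2.62/√34.08) / (2.62/√34.08 + 2.37/√64.07) = 0.4488/(0.4488 + 0.2961) = 0.6025.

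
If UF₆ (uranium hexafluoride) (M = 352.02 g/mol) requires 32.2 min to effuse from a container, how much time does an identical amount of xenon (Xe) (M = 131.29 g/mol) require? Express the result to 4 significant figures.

19.66 min

Using Graham's law: t_Xe/t_UF₆ = √(M_Xe/M_UF₆) = √(131.29/352.02) = √0.3730 = 0.6107.
So the time for Xe is 32.2 × 0.6107 = 19.66 min.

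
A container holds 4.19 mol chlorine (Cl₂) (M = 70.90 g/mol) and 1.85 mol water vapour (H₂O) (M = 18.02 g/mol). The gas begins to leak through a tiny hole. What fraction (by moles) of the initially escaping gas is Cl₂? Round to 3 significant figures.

Rate_i ∝ x_i/√M_i (Graham's law weighted by mole fraction), so the effusate composition follows n_i/√M_i.
x_Cl₂(eff) = (n_Cl₂/√M_Cl₂) / (n_Cl₂/√M_Cl₂ + n_H₂O/√M_H₂O)
= (4.19/√70.90) / (4.19/√70.90 + 1.85/√18.02) = 0.4976/(0.4976 + 0.4358) = 0.533.

0.533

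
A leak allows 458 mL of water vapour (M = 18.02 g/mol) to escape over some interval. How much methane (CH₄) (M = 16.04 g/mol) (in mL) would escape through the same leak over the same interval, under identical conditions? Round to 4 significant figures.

Graham's law gives rate_CH₄/rate_H₂O = √(M_H₂O/M_CH₄) = √(18.02/16.04) = √1.123 = 1.060.
So the volume for CH₄ is 458 × 1.060 = 485.4 mL.

485.4 mL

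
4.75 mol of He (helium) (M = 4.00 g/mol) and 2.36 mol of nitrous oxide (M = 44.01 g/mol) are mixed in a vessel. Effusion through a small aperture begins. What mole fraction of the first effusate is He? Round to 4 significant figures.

Effusion rate of each component ∝ n_i/√M_i (partial pressure × 1/√M).
x_He(eff) = (n_He/√M_He) / (n_He/√M_He + n_N₂O/√M_N₂O)
= (4.75/√4.00) / (4.75/√4.00 + 2.36/√44.01) = 2.375/(2.375 + 0.3557) = 0.8697.

0.8697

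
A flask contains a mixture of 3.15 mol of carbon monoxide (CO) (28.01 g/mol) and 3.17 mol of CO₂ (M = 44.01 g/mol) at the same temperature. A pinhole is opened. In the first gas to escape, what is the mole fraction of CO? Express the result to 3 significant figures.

0.555

Effusion rate of each component ∝ n_i/√M_i (partial pressure × 1/√M).
Mole fraction of CO in the effusate = (n_CO/√M_CO) / (n_CO/√M_CO + n_CO₂/√M_CO₂)
= (3.15/√28.01) / (3.15/√28.01 + 3.17/√44.01) = 0.5952/(0.5952 + 0.4778) = 0.555.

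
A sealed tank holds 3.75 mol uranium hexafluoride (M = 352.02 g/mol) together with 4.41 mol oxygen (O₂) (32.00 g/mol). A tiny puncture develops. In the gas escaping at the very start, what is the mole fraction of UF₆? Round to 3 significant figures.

0.204

Each component's effusion rate ∝ (its partial pressure)·(1/√M) ∝ n_i/√M_i.
x_UF₆(eff) = (n_UF₆/√M_UF₆) / (n_UF₆/√M_UF₆ + n_O₂/√M_O₂)
= (3.75/√352.02) / (3.75/√352.02 + 4.41/√32.00) = 0.1999/(0.1999 + 0.7796) = 0.204.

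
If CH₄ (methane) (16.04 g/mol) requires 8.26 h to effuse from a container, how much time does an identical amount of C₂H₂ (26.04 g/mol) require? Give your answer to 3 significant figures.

From Graham's law, t_C₂H₂/t_CH₄ = √(M_C₂H₂/M_CH₄) = √(26.04/16.04) = √1.623 = 1.274.
So the time for C₂H₂ is 8.26 × 1.274 = 10.5 h.

10.5 h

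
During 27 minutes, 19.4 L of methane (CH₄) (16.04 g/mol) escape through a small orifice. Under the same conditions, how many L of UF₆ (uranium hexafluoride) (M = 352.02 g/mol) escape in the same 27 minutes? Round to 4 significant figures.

From Graham's law, rate_UF₆/rate_CH₄ = √(M_CH₄/M_UF₆) = √(16.04/352.02) = √0.04557 = 0.2135.
So the volume for UF₆ is 19.4 × 0.2135 = 4.141 L.

4.141 L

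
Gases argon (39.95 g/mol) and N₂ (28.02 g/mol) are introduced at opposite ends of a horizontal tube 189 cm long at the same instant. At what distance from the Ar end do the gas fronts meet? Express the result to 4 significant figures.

The fronts meet when d_Ar + d_N₂ = L with d_Ar/d_N₂ = √(M_N₂/M_Ar) (Graham's law). Here √(M_N₂/M_Ar) = √(28.02/39.95) = 0.8375.
With d_Ar + d_N₂ = 189 cm, d_N₂ = 189/(1 + 0.8375) = 102.9 cm.
d_Ar = 189 − 102.9 = 86.14 cm.

86.14 cm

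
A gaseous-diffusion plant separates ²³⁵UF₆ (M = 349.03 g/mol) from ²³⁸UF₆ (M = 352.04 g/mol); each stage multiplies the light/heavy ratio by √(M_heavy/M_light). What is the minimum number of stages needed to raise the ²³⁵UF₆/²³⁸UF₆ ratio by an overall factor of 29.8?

Single-stage factor α = √(352.04/349.03), so ln α = ½ ln(1.00862) = 0.004293.
Need α^N ≥ 29.8 ⇒ N ≥ ln(29.8) / ln α = 3.395 / 0.004293 = 790.62.
Rounding up, N = 791 stages.

791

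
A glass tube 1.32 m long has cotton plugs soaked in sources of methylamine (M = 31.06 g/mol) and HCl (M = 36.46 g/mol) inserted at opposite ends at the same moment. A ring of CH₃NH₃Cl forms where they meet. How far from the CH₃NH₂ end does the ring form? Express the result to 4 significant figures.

0.6864 m

Distances travelled in equal time are proportional to diffusion rates, so d_CH₃NH₂/d_HCl = √(M_HCl/M_CH₃NH₂) = √(36.46/31.06) = 1.083.
With d_CH₃NH₂ + d_HCl = 1.32 m, d_HCl = 1.32/(1 + 1.083) = 0.6336 m.
d_CH₃NH₂ = 1.32 − 0.6336 = 0.6864 m.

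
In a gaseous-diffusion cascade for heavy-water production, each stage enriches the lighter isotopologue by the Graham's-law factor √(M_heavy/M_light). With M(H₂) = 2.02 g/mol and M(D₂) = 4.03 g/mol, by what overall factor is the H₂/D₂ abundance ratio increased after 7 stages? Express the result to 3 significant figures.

Overall factor = α^7 with α = √(4.03/2.02), i.e. (4.03/2.02)^(7/2).
= 1.99505^(7/2) = 11.2.

11.2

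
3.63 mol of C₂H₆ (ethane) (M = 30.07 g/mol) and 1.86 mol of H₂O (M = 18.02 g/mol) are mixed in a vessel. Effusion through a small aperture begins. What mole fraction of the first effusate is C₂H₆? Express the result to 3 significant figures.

The effusion rate of species i is ∝ p_i/√M_i ∝ n_i/√M_i.
x_C₂H₆(eff) = (n_C₂H₆/√M_C₂H₆) / (n_C₂H₆/√M_C₂H₆ + n_H₂O/√M_H₂O)
= (3.63/√30.07) / (3.63/√30.07 + 1.86/√18.02) = 0.6620/(0.6620 + 0.4382) = 0.602.

0.602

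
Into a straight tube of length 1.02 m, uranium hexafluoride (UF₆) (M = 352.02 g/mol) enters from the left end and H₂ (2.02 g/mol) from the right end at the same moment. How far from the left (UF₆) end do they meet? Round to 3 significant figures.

0.0718 m

Distances travelled in equal time are proportional to diffusion rates, so d_UF₆/d_H₂ = √(M_H₂/M_UF₆) = √(2.02/352.02) = 0.07575.
With d_UF₆ + d_H₂ = 1.02 m, d_H₂ = 1.02/(1 + 0.07575) = 0.9482 m.
d_UF₆ = 1.02 − 0.9482 = 0.0718 m.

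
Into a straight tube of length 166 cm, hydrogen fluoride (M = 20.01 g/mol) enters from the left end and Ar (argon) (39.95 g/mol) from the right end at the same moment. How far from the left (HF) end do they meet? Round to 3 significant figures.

97.2 cm

The fronts meet when d_HF + d_Ar = L with d_HF/d_Ar = √(M_Ar/M_HF) (Graham's law). Here √(M_Ar/M_HF) = √(39.95/20.01) = 1.413.
With d_HF + d_Ar = 166 cm, d_Ar = 166/(1 + 1.413) = 68.79 cm.
d_HF = 166 − 68.79 = 97.2 cm.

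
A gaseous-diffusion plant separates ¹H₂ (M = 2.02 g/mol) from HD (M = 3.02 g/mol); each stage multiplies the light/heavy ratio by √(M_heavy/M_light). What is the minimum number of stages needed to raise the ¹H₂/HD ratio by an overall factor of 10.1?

Per stage α = (3.02/2.02)^(1/2) = 1.49505^0.5, giving ln α = 0.2011.
Need α^N ≥ 10.1 ⇒ N ≥ ln(10.1) / ln α = 2.313 / 0.2011 = 11.50.
So at least 12 stages are needed.

12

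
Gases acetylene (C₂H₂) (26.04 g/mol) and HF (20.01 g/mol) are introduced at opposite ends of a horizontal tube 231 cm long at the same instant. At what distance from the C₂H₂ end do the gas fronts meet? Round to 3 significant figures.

108 cm

In equal time, each gas travels a distance ∝ its rate ∝ 1/√M, so d_C₂H₂/d_HF = √(M_HF/M_C₂H₂) = √(20.01/26.04) = 0.8766.
With d_C₂H₂ + d_HF = 231 cm, d_HF = 231/(1 + 0.8766) = 123.1 cm.
d_C₂H₂ = 231 − 123.1 = 108 cm.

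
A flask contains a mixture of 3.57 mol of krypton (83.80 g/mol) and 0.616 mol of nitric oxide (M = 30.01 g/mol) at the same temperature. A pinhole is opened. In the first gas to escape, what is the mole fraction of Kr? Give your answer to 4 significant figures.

0.7762

Rate_i ∝ x_i/√M_i (Graham's law weighted by mole fraction), so the effusate composition follows n_i/√M_i.
x_Kr(eff) = (n_Kr/√M_Kr) / (n_Kr/√M_Kr + n_NO/√M_NO)
= (3.57/√83.80) / (3.57/√83.80 + 0.616/√30.01) = 0.3900/(0.3900 + 0.1124) = 0.7762.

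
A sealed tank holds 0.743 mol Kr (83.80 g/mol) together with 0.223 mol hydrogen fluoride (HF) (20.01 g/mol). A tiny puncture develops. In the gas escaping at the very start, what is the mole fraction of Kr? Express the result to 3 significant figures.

Effusion rate of each component ∝ n_i/√M_i (partial pressure × 1/√M).
x_Kr(eff) = (n_Kr/√M_Kr) / (n_Kr/√M_Kr + n_HF/√M_HF)
= (0.743/√83.80) / (0.743/√83.80 + 0.223/√20.01) = 0.08116/(0.08116 + 0.04985) = 0.619.

0.619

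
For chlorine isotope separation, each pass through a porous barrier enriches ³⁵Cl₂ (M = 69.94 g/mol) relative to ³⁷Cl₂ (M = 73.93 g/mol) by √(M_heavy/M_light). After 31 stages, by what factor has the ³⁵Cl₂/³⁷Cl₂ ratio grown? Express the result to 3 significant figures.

The single-stage factor is √(M_heavy/M_light), so 31 stages give [√(73.93/69.94)]^31 = (73.93/69.94)^(31/2).
= 1.05705^(31/2) = 2.36.

2.36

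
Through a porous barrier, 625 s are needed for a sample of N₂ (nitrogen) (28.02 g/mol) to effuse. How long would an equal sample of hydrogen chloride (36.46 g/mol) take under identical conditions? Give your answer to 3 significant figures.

713 s

Using Graham's law: t_HCl/t_N₂ = √(M_HCl/M_N₂) = √(36.46/28.02) = √1.301 = 1.141.
So the time for HCl is 625 × 1.141 = 713 s.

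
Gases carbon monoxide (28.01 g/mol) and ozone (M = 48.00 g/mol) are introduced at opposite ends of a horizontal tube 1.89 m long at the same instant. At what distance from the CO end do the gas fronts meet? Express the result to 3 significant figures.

Distances travelled in equal time are proportional to diffusion rates, so d_CO/d_O₃ = √(M_O₃/M_CO) = √(48.00/28.01) = 1.309.
With d_CO + d_O₃ = 1.89 m, d_O₃ = 1.89/(1 + 1.309) = 0.8185 m.
d_CO = 1.89 − 0.8185 = 1.07 m.

1.07 m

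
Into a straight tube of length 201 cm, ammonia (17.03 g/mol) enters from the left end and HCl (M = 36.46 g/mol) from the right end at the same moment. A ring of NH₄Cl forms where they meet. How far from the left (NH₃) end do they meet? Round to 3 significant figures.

119 cm

The fronts meet when d_NH₃ + d_HCl = L with d_NH₃/d_HCl = √(M_HCl/M_NH₃) (Graham's law). Here √(M_HCl/M_NH₃) = √(36.46/17.03) = 1.463.
With d_NH₃ + d_HCl = 201 cm, d_HCl = 201/(1 + 1.463) = 81.60 cm.
d_NH₃ = 201 − 81.60 = 119 cm.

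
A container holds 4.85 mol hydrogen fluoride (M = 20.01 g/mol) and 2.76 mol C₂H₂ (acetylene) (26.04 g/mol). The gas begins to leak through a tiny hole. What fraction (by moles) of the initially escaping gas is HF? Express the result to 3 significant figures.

Rate_i ∝ x_i/√M_i (Graham's law weighted by mole fraction), so the effusate composition follows n_i/√M_i.
x_HF(eff) = (n_HF/√M_HF) / (n_HF/√M_HF + n_C₂H₂/√M_C₂H₂)
= (4.85/√20.01) / (4.85/√20.01 + 2.76/√26.04) = 1.084/(1.084 + 0.5409) = 0.667.

0.667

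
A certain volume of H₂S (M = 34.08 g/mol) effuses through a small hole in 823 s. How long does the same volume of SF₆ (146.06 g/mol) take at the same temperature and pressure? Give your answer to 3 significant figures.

Graham's law gives t_SF₆/t_H₂S = √(M_SF₆/M_H₂S) = √(146.06/34.08) = √4.286 = 2.070.
So the time for SF₆ is 823 × 2.070 = 1700 s.

1700 s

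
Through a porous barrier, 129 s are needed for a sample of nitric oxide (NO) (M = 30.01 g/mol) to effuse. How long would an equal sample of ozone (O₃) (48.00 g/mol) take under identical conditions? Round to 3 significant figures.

From Graham's law, t_O₃/t_NO = √(M_O₃/M_NO) = √(48.00/30.01) = √1.599 = 1.265.
So the time for O₃ is 129 × 1.265 = 163 s.

163 s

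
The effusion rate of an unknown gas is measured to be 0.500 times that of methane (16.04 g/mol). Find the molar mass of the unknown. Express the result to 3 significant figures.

By Graham's law, rate_X/rate_CH₄ = √(M_CH₄/M_X).
0.500 = √(16.04/M_X)
M_X = 16.04 / 0.500² = 16.04 / 0.2500 = 64.2 g/mol

64.2 g/mol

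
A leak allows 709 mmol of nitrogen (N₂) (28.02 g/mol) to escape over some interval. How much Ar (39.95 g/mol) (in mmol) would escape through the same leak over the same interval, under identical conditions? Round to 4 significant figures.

593.8 mmol

From Graham's law, rate_Ar/rate_N₂ = √(M_N₂/M_Ar) = √(28.02/39.95) = √0.7014 = 0.8375.
So the amount for Ar is 709 × 0.8375 = 593.8 mmol.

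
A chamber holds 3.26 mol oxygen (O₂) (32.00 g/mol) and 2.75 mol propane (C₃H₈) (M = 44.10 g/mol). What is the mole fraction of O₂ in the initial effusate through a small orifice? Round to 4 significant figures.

Each component's effusion rate ∝ (its partial pressure)·(1/√M) ∝ n_i/√M_i.
x_O₂(eff) = (n_O₂/√M_O₂) / (n_O₂/√M_O₂ + n_C₃H₈/√M_C₃H₈)
= (3.26/√32.00) / (3.26/√32.00 + 2.75/√44.10) = 0.5763/(0.5763 + 0.4141) = 0.5819.

0.5819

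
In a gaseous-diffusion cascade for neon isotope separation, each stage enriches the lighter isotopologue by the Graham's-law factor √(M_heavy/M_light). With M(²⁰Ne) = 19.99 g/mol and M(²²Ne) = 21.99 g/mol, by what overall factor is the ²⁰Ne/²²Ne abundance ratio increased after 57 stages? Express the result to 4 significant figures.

15.14

The single-stage factor is √(M_heavy/M_light), so 57 stages give [√(21.99/19.99)]^57 = (21.99/19.99)^(57/2).
= 1.10005^(57/2) = 15.14.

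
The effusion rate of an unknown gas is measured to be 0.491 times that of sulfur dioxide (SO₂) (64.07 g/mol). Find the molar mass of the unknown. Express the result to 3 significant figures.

Graham's law gives rate_X/rate_SO₂ = √(M_SO₂/M_X).
0.491 = √(64.07/M_X)
M_X = 64.07 / 0.491² = 64.07 / 0.2411 = 266 g/mol

266 g/mol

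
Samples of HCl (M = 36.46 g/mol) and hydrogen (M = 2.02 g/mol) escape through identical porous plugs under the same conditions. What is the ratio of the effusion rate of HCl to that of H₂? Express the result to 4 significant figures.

By Graham's law, rate_HCl/rate_H₂ = √(M_H₂/M_HCl) = √(2.02/36.46) = √0.05540 = 0.2354.

0.2354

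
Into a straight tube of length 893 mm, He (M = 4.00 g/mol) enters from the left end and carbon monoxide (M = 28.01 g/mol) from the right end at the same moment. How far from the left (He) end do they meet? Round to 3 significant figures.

Distances travelled in equal time are proportional to diffusion rates, so d_He/d_CO = √(M_CO/M_He) = √(28.01/4.00) = 2.646.
With d_He + d_CO = 893 mm, d_CO = 893/(1 + 2.646) = 244.9 mm.
d_He = 893 − 244.9 = 648 mm.

648 mm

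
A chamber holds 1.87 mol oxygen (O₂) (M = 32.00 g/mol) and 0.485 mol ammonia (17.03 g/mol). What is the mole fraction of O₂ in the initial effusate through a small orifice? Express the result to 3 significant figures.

0.738

Rate_i ∝ x_i/√M_i (Graham's law weighted by mole fraction), so the effusate composition follows n_i/√M_i.
So x_O₂ in the escaping gas = (n_O₂/√M_O₂) / Σ(n_i/√M_i)
= (1.87/√32.00) / (1.87/√32.00 + 0.485/√17.03) = 0.3306/(0.3306 + 0.1175) = 0.738.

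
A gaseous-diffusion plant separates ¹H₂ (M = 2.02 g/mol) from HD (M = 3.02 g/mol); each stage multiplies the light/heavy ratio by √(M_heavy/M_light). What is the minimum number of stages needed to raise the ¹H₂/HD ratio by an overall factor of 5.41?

9

Per stage α = (3.02/2.02)^(1/2) = 1.49505^0.5, giving ln α = 0.2011.
Need α^N ≥ 5.41 ⇒ N ≥ ln(5.41) / ln α = 1.688 / 0.2011 = 8.40.
So at least 9 stages are needed.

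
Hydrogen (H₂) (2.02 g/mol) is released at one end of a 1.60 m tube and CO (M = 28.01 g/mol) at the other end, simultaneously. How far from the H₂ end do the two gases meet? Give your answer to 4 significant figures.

1.261 m

Distances travelled in equal time are proportional to diffusion rates, so d_H₂/d_CO = √(M_CO/M_H₂) = √(28.01/2.02) = 3.724.
With d_H₂ + d_CO = 1.60 m, d_CO = 1.60/(1 + 3.724) = 0.3387 m.
d_H₂ = 1.60 − 0.3387 = 1.261 m.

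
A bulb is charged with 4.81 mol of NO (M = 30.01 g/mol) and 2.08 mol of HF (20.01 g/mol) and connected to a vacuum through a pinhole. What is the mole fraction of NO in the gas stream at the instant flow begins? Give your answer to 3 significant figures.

0.654

Rate_i ∝ x_i/√M_i (Graham's law weighted by mole fraction), so the effusate composition follows n_i/√M_i.
So x_NO in the escaping gas = (n_NO/√M_NO) / Σ(n_i/√M_i)
= (4.81/√30.01) / (4.81/√30.01 + 2.08/√20.01) = 0.8780/(0.8780 + 0.4650) = 0.654.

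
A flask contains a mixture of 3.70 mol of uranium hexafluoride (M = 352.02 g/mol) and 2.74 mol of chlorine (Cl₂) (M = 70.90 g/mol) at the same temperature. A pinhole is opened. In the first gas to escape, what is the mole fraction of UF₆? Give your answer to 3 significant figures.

0.377

The effusion rate of species i is ∝ p_i/√M_i ∝ n_i/√M_i.
So x_UF₆ in the escaping gas = (n_UF₆/√M_UF₆) / Σ(n_i/√M_i)
= (3.70/√352.02) / (3.70/√352.02 + 2.74/√70.90) = 0.1972/(0.1972 + 0.3254) = 0.377.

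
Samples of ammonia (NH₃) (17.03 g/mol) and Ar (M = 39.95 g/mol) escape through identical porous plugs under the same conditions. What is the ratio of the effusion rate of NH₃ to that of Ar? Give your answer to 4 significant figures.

1.532

Since effusion rate ∝ 1/√M, rate_NH₃/rate_Ar = √(M_Ar/M_NH₃) = √(39.95/17.03) = √2.346 = 1.532.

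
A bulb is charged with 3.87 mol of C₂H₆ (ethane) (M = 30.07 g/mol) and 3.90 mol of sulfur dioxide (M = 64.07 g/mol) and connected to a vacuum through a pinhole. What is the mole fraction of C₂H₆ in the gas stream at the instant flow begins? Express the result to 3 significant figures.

0.592

Rate_i ∝ x_i/√M_i (Graham's law weighted by mole fraction), so the effusate composition follows n_i/√M_i.
So x_C₂H₆ in the escaping gas = (n_C₂H₆/√M_C₂H₆) / Σ(n_i/√M_i)
= (3.87/√30.07) / (3.87/√30.07 + 3.90/√64.07) = 0.7057/(0.7057 + 0.4872) = 0.592.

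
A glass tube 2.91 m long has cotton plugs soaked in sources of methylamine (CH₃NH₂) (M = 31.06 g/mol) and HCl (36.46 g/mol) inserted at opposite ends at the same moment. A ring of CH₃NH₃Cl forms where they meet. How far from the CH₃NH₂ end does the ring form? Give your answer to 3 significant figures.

The fronts meet when d_CH₃NH₂ + d_HCl = L with d_CH₃NH₂/d_HCl = √(M_HCl/M_CH₃NH₂) (Graham's law). Here √(M_HCl/M_CH₃NH₂) = √(36.46/31.06) = 1.083.
With d_CH₃NH₂ + d_HCl = 2.91 m, d_HCl = 2.91/(1 + 1.083) = 1.397 m.
d_CH₃NH₂ = 2.91 − 1.397 = 1.51 m.

1.51 m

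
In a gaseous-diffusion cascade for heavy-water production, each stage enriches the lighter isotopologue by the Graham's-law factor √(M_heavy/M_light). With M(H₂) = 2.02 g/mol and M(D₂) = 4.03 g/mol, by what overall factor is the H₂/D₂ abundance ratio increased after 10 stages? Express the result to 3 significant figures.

31.6

After 10 stages the ratio has grown by (√(4.03/2.02))^10 = (4.03/2.02)^(10/2).
= 1.99505^5 = 31.6.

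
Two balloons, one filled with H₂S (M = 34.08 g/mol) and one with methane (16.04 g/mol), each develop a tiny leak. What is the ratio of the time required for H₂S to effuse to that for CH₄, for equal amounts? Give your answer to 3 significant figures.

From Graham's law, t_H₂S/t_CH₄ = √(M_H₂S/M_CH₄) = √(34.08/16.04) = √2.125 = 1.46.

1.46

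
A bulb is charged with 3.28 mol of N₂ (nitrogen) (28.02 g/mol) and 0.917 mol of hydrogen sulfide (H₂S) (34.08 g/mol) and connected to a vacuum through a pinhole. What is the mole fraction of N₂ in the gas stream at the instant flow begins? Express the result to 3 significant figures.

0.798

The effusion rate of species i is ∝ p_i/√M_i ∝ n_i/√M_i.
Mole fraction of N₂ in the effusate = (n_N₂/√M_N₂) / (n_N₂/√M_N₂ + n_H₂S/√M_H₂S)
= (3.28/√28.02) / (3.28/√28.02 + 0.917/√34.08) = 0.6196/(0.6196 + 0.1571) = 0.798.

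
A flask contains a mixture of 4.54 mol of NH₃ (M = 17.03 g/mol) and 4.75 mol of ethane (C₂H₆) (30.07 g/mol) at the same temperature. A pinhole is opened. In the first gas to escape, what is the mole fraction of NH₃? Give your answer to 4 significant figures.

Each component's effusion rate ∝ (its partial pressure)·(1/√M) ∝ n_i/√M_i.
x_NH₃(eff) = (n_NH₃/√M_NH₃) / (n_NH₃/√M_NH₃ + n_C₂H₆/√M_C₂H₆)
= (4.54/√17.03) / (4.54/√17.03 + 4.75/√30.07) = 1.100/(1.100 + 0.8662) = 0.5595.

0.5595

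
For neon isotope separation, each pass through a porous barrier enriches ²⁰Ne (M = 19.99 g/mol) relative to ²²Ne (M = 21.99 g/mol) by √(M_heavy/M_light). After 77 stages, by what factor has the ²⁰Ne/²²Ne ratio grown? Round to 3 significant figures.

39.3

Each stage multiplies the ratio by α = √(21.99/19.99), so after 77 stages the overall factor is α^77 = (21.99/19.99)^(77/2).
= 1.10005^(77/2) = 39.3.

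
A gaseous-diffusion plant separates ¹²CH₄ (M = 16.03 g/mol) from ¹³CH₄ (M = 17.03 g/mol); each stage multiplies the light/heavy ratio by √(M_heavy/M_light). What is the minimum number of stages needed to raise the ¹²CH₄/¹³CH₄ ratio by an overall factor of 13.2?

With α = √(17.03/16.03) per stage, ln α = ½ ln(1.06238) = 0.03026.
Need α^N ≥ 13.2 ⇒ N ≥ ln(13.2) / ln α = 2.580 / 0.03026 = 85.28.
Minimum whole number of stages: N = 86.

86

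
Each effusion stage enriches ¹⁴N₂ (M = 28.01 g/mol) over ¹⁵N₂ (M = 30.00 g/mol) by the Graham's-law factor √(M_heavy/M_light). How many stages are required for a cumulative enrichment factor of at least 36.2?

105

Single-stage factor α = √(30.00/28.01), so ln α = ½ ln(1.07105) = 0.03432.
Need α^N ≥ 36.2 ⇒ N ≥ ln(36.2) / ln α = 3.589 / 0.03432 = 104.58.
Rounding up, N = 105 stages.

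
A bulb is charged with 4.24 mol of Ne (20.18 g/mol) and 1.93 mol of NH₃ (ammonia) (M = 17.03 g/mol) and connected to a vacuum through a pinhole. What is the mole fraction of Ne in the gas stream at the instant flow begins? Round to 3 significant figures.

Rate_i ∝ x_i/√M_i (Graham's law weighted by mole fraction), so the effusate composition follows n_i/√M_i.
x_Ne(eff) = (n_Ne/√M_Ne) / (n_Ne/√M_Ne + n_NH₃/√M_NH₃)
= (4.24/√20.18) / (4.24/√20.18 + 1.93/√17.03) = 0.9439/(0.9439 + 0.4677) = 0.669.

0.669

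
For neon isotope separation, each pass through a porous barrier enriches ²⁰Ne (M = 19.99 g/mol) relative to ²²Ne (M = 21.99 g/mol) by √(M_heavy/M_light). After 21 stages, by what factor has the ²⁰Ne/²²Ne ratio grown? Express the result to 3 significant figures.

Each stage multiplies the ratio by α = √(21.99/19.99), so after 21 stages the overall factor is α^21 = (21.99/19.99)^(21/2).
= 1.10005^(21/2) = 2.72.

2.72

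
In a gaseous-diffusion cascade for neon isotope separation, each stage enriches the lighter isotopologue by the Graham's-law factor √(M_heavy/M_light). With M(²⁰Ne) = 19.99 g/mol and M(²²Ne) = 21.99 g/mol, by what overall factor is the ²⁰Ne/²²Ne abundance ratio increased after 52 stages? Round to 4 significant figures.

Each stage multiplies the ratio by α = √(21.99/19.99), so after 52 stages the overall factor is α^52 = (21.99/19.99)^(52/2).
= 1.10005^26 = 11.93.

11.93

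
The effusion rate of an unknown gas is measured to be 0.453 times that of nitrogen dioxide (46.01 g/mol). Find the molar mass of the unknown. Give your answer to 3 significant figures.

224 g/mol

Graham's law gives rate_X/rate_NO₂ = √(M_NO₂/M_X).
0.453 = √(46.01/M_X)
M_X = 46.01 / 0.453² = 46.01 / 0.2052 = 224 g/mol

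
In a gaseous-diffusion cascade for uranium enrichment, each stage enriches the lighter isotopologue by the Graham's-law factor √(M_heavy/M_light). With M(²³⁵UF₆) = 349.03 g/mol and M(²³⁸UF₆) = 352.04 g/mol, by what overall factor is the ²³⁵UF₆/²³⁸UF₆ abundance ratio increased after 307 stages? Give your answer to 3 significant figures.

3.74

The single-stage factor is √(M_heavy/M_light), so 307 stages give [√(352.04/349.03)]^307 = (352.04/349.03)^(307/2).
= 1.00862^(307/2) = 3.74.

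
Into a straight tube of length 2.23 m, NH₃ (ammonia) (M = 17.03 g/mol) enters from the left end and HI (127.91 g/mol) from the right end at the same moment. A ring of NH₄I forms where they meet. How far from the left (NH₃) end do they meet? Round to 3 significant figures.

1.63 m

In equal time, each gas travels a distance ∝ its rate ∝ 1/√M, so d_NH₃/d_HI = √(M_HI/M_NH₃) = √(127.91/17.03) = 2.741.
With d_NH₃ + d_HI = 2.23 m, d_HI = 2.23/(1 + 2.741) = 0.5962 m.
d_NH₃ = 2.23 − 0.5962 = 1.63 m.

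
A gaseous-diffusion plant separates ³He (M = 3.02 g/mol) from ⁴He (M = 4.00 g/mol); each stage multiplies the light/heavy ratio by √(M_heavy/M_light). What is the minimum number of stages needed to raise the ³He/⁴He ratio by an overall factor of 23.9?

Single-stage factor α = √(4.00/3.02), so ln α = ½ ln(1.32450) = 0.1405.
Need α^N ≥ 23.9 ⇒ N ≥ ln(23.9) / ln α = 3.174 / 0.1405 = 22.59.
Minimum whole number of stages: N = 23.

23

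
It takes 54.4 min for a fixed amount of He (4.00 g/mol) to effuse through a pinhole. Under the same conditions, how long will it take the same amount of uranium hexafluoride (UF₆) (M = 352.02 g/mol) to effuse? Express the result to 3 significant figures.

By Graham's law, t_UF₆/t_He = √(M_UF₆/M_He) = √(352.02/4.00) = √88.00 = 9.381.
So the time for UF₆ is 54.4 × 9.381 = 510 min.

510 min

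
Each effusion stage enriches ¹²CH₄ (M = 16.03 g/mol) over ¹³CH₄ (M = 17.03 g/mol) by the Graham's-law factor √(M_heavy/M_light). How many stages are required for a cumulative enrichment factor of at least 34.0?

117

Single-stage factor α = √(17.03/16.03), so ln α = ½ ln(1.06238) = 0.03026.
Need α^N ≥ 34.0 ⇒ N ≥ ln(34.0) / ln α = 3.526 / 0.03026 = 116.55.
Rounding up, N = 117 stages.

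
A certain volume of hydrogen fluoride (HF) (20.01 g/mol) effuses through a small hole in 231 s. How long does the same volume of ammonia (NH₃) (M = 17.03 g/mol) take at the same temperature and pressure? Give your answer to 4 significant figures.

Graham's law gives t_NH₃/t_HF = √(M_NH₃/M_HF) = √(17.03/20.01) = √0.8511 = 0.9225.
So the time for NH₃ is 231 × 0.9225 = 213.1 s.

213.1 s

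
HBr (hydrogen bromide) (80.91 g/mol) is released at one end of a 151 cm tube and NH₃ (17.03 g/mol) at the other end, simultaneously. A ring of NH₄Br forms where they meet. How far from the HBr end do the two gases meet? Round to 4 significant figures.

47.49 cm

Graham's law gives d_HBr/d_NH₃ = rate_HBr/rate_NH₃ = √(M_NH₃/M_HBr) = √(17.03/80.91) = 0.4588.
With d_HBr + d_NH₃ = 151 cm, d_NH₃ = 151/(1 + 0.4588) = 103.5 cm.
d_HBr = 151 − 103.5 = 47.49 cm.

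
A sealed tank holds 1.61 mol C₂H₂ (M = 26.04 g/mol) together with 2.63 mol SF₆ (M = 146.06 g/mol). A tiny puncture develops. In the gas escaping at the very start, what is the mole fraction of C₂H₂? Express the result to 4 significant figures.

0.5918

Each component's effusion rate ∝ (its partial pressure)·(1/√M) ∝ n_i/√M_i.
x_C₂H₂(eff) = (n_C₂H₂/√M_C₂H₂) / (n_C₂H₂/√M_C₂H₂ + n_SF₆/√M_SF₆)
= (1.61/√26.04) / (1.61/√26.04 + 2.63/√146.06) = 0.3155/(0.3155 + 0.2176) = 0.5918.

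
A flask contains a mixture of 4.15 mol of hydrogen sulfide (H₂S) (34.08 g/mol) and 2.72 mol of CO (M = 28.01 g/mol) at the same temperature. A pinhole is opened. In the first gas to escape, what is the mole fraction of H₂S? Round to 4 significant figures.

0.5804

Effusion rate of each component ∝ n_i/√M_i (partial pressure × 1/√M).
x_H₂S(eff) = (n_H₂S/√M_H₂S) / (n_H₂S/√M_H₂S + n_CO/√M_CO)
= (4.15/√34.08) / (4.15/√34.08 + 2.72/√28.01) = 0.7109/(0.7109 + 0.5139) = 0.5804.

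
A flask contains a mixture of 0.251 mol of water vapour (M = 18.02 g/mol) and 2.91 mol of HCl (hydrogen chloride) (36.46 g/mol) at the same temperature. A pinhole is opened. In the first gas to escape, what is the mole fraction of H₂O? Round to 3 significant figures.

The effusion rate of species i is ∝ p_i/√M_i ∝ n_i/√M_i.
Mole fraction of H₂O in the effusate = (n_H₂O/√M_H₂O) / (n_H₂O/√M_H₂O + n_HCl/√M_HCl)
= (0.251/√18.02) / (0.251/√18.02 + 2.91/√36.46) = 0.05913/(0.05913 + 0.4819) = 0.109.

0.109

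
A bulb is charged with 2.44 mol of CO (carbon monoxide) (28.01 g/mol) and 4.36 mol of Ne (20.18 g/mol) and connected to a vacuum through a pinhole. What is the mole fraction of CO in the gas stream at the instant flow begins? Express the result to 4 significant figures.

0.3220

Rate_i ∝ x_i/√M_i (Graham's law weighted by mole fraction), so the effusate composition follows n_i/√M_i.
Mole fraction of CO in the effusate = (n_CO/√M_CO) / (n_CO/√M_CO + n_Ne/√M_Ne)
= (2.44/√28.01) / (2.44/√28.01 + 4.36/√20.18) = 0.4610/(0.4610 + 0.9706) = 0.3220.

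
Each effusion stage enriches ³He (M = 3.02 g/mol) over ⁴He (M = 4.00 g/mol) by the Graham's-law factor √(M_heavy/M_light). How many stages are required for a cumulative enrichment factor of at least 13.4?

19

Single-stage factor α = √(4.00/3.02), so ln α = ½ ln(1.32450) = 0.1405.
Need α^N ≥ 13.4 ⇒ N ≥ ln(13.4) / ln α = 2.595 / 0.1405 = 18.47.
Minimum whole number of stages: N = 19.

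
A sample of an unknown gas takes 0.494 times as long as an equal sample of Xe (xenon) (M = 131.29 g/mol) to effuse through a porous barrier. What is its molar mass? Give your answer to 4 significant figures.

From Graham's law, t_X/t_Xe = √(M_X/M_Xe).
0.494 = √(M_X/131.29)
M_X = 131.29 × 0.494² = 131.29 × 0.2440 = 32.04 g/mol

32.04 g/mol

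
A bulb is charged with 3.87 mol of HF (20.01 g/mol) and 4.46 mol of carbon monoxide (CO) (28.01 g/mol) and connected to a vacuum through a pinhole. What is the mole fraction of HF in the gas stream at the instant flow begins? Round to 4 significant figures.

0.5066

Rate_i ∝ x_i/√M_i (Graham's law weighted by mole fraction), so the effusate composition follows n_i/√M_i.
So x_HF in the escaping gas = (n_HF/√M_HF) / Σ(n_i/√M_i)
= (3.87/√20.01) / (3.87/√20.01 + 4.46/√28.01) = 0.8651/(0.8651 + 0.8427) = 0.5066.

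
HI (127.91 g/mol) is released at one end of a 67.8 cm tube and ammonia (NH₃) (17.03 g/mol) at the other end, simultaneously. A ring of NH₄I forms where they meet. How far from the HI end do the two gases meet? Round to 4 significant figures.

Distances travelled in equal time are proportional to diffusion rates, so d_HI/d_NH₃ = √(M_NH₃/M_HI) = √(17.03/127.91) = 0.3649.
With d_HI + d_NH₃ = 67.8 cm, d_NH₃ = 67.8/(1 + 0.3649) = 49.67 cm.
d_HI = 67.8 − 49.67 = 18.13 cm.

18.13 cm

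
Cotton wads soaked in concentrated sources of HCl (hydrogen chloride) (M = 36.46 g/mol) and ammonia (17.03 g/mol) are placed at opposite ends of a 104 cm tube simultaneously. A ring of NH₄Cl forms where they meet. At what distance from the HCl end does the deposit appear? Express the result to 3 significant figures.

The fronts meet when d_HCl + d_NH₃ = L with d_HCl/d_NH₃ = √(M_NH₃/M_HCl) (Graham's law). Here √(M_NH₃/M_HCl) = √(17.03/36.46) = 0.6834.
With d_HCl + d_NH₃ = 104 cm, d_NH₃ = 104/(1 + 0.6834) = 61.78 cm.
d_HCl = 104 − 61.78 = 42.2 cm.

42.2 cm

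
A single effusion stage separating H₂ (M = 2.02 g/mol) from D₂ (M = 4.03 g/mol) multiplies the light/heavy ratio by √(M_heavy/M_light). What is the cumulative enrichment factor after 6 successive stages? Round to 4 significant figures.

The single-stage factor is √(M_heavy/M_light), so 6 stages give [√(4.03/2.02)]^6 = (4.03/2.02)^(6/2).
= 1.99505^3 = 7.941.

7.941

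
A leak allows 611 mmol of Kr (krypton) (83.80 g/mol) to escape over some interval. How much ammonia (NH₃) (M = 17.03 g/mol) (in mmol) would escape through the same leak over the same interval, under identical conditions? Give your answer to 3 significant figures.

1360 mmol

By Graham's law, rate_NH₃/rate_Kr = √(M_Kr/M_NH₃) = √(83.80/17.03) = √4.921 = 2.218.
So the amount for NH₃ is 611 × 2.218 = 1360 mmol.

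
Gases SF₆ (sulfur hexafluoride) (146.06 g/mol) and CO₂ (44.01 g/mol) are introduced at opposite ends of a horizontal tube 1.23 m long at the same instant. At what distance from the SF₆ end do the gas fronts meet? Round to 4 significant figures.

Graham's law gives d_SF₆/d_CO₂ = rate_SF₆/rate_CO₂ = √(M_CO₂/M_SF₆) = √(44.01/146.06) = 0.5489.
With d_SF₆ + d_CO₂ = 1.23 m, d_CO₂ = 1.23/(1 + 0.5489) = 0.7941 m.
d_SF₆ = 1.23 − 0.7941 = 0.4359 m.

0.4359 m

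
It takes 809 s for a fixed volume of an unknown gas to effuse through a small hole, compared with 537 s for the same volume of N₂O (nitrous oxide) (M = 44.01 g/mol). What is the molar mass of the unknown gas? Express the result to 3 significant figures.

By Graham's law, t_X/t_N₂O = √(M_X/M_N₂O).
809/537 = 1.507 = √(M_X/44.01)
M_X = 44.01 × 1.507² = 44.01 × 2.270 = 99.9 g/mol

99.9 g/mol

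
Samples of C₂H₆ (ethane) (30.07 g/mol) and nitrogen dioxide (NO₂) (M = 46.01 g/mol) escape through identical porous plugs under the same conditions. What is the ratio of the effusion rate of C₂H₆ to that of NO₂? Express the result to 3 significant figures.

1.24

Using Graham's law: rate_C₂H₆/rate_NO₂ = √(M_NO₂/M_C₂H₆) = √(46.01/30.07) = √1.530 = 1.24.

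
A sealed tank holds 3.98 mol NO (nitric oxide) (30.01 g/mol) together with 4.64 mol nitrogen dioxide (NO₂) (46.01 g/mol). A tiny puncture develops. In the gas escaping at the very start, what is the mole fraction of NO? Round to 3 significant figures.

The effusion rate of species i is ∝ p_i/√M_i ∝ n_i/√M_i.
x_NO(eff) = (n_NO/√M_NO) / (n_NO/√M_NO + n_NO₂/√M_NO₂)
= (3.98/√30.01) / (3.98/√30.01 + 4.64/√46.01) = 0.7265/(0.7265 + 0.6841) = 0.515.

0.515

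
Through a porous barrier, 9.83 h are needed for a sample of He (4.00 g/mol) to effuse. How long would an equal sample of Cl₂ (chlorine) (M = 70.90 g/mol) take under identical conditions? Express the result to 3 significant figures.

By Graham's law, t_Cl₂/t_He = √(M_Cl₂/M_He) = √(70.90/4.00) = √17.73 = 4.210.
So the time for Cl₂ is 9.83 × 4.210 = 41.4 h.

41.4 h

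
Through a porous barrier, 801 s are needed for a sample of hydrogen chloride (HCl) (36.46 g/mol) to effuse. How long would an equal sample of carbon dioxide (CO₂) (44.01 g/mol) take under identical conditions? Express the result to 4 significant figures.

By Graham's law, t_CO₂/t_HCl = √(M_CO₂/M_HCl) = √(44.01/36.46) = √1.207 = 1.099.
So the time for CO₂ is 801 × 1.099 = 880.0 s.

880.0 s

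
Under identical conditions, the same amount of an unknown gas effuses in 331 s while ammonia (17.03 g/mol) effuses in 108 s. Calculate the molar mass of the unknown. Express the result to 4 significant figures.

Using Graham's law: t_X/t_NH₃ = √(M_X/M_NH₃).
331/108 = 3.065 = √(M_X/17.03)
M_X = 17.03 × 3.065² = 17.03 × 9.393 = 160.0 g/mol

160.0 g/mol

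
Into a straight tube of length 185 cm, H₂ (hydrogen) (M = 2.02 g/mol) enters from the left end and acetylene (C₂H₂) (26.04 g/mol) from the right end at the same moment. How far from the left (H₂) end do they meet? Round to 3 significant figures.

145 cm

In equal time, each gas travels a distance ∝ its rate ∝ 1/√M, so d_H₂/d_C₂H₂ = √(M_C₂H₂/M_H₂) = √(26.04/2.02) = 3.590.
With d_H₂ + d_C₂H₂ = 185 cm, d_C₂H₂ = 185/(1 + 3.590) = 40.30 cm.
d_H₂ = 185 − 40.30 = 145 cm.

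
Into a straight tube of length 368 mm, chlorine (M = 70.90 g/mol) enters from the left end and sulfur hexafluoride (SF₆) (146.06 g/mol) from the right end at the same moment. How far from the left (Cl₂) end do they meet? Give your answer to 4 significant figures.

Distances travelled in equal time are proportional to diffusion rates, so d_Cl₂/d_SF₆ = √(M_SF₆/M_Cl₂) = √(146.06/70.90) = 1.435.
With d_Cl₂ + d_SF₆ = 368 mm, d_SF₆ = 368/(1 + 1.435) = 151.1 mm.
d_Cl₂ = 368 − 151.1 = 216.9 mm.

216.9 mm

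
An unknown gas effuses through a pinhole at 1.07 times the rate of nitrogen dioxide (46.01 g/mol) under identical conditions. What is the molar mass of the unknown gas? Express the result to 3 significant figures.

Using Graham's law: rate_X/rate_NO₂ = √(M_NO₂/M_X).
1.07 = √(46.01/M_X)
M_X = 46.01 / 1.07² = 46.01 / 1.145 = 40.2 g/mol

40.2 g/mol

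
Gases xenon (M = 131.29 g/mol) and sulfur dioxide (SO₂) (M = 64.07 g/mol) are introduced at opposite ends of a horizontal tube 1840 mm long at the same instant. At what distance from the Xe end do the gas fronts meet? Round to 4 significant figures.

756.7 mm

In equal time, each gas travels a distance ∝ its rate ∝ 1/√M, so d_Xe/d_SO₂ = √(M_SO₂/M_Xe) = √(64.07/131.29) = 0.6986.
With d_Xe + d_SO₂ = 1840 mm, d_SO₂ = 1840/(1 + 0.6986) = 1083 mm.
d_Xe = 1840 − 1083 = 756.7 mm.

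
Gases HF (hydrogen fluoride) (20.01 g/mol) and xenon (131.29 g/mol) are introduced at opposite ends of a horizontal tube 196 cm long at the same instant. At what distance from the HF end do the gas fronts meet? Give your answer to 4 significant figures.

In equal time, each gas travels a distance ∝ its rate ∝ 1/√M, so d_HF/d_Xe = √(M_Xe/M_HF) = √(131.29/20.01) = 2.561.
With d_HF + d_Xe = 196 cm, d_Xe = 196/(1 + 2.561) = 55.03 cm.
d_HF = 196 − 55.03 = 141.0 cm.

141.0 cm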